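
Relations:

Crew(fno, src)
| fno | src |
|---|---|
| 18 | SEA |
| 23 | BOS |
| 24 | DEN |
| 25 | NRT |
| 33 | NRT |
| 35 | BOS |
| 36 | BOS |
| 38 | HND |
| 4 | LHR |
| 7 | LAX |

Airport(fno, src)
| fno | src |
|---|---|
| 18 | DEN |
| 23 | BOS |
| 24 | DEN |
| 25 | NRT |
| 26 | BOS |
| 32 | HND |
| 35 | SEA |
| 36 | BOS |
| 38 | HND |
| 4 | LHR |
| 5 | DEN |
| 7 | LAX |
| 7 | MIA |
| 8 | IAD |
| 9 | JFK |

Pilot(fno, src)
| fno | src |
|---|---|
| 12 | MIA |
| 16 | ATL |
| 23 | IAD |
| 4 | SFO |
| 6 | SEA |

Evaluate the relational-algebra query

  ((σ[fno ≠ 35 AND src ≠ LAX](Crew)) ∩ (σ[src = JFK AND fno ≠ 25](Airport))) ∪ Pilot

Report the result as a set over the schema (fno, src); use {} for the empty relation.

Apply σ_{fno ≠ 35 AND src ≠ LAX}; surviving tuples: {(18, SEA), (23, BOS), (24, DEN), (25, NRT), (33, NRT), (36, BOS), (38, HND), (4, LHR)}
Apply σ_{src = JFK AND fno ≠ 25}; surviving tuples: {(9, JFK)}
Intersection: {(18, SEA), (23, BOS), (24, DEN), (25, NRT), (33, NRT), (36, BOS), (38, HND), (4, LHR)} with {(9, JFK)} → {}
Union: {} with {(12, MIA), (16, ATL), (23, IAD), (4, SFO), (6, SEA)} → {(12, MIA), (16, ATL), (23, IAD), (4, SFO), (6, SEA)}

{(12, MIA), (16, ATL), (23, IAD), (4, SFO), (6, SEA)}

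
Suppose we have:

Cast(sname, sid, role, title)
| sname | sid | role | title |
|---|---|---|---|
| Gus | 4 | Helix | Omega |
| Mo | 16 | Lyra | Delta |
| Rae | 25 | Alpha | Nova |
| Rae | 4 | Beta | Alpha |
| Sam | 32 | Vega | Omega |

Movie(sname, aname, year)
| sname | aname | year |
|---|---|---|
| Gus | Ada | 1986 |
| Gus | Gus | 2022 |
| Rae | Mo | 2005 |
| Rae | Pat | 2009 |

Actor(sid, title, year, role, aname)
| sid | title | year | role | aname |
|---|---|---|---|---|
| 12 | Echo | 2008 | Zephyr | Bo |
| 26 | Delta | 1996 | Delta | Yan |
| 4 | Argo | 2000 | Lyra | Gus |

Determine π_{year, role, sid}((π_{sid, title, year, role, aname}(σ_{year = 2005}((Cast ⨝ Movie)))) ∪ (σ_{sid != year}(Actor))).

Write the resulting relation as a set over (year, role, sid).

{(1996, Delta, 26), (2000, Lyra, 4), (2005, Alpha, 25), (2005, Beta, 4), (2008, Zephyr, 12)}

Natural join on sname: {(Gus, 4, Helix, Omega, Ada, 1986), (Gus, 4, Helix, Omega, Gus, 2022), (Rae, 25, Alpha, Nova, Mo, 2005), (Rae, 25, Alpha, Nova, Pat, 2009), (Rae, 4, Beta, Alpha, Mo, 2005), (Rae, 4, Beta, Alpha, Pat, 2009)}
Filtering on year = 2005 leaves {(Rae, 25, Alpha, Nova, Mo, 2005), (Rae, 4, Beta, Alpha, Mo, 2005)}.
Projecting to sid, title, year, role, aname: {(25, Nova, 2005, Alpha, Mo), (4, Alpha, 2005, Beta, Mo)}
Filtering on sid != year leaves {(12, Echo, 2008, Zephyr, Bo), (26, Delta, 1996, Delta, Yan), (4, Argo, 2000, Lyra, Gus)}.
Taking the union: {(12, Echo, 2008, Zephyr, Bo), (25, Nova, 2005, Alpha, Mo), (26, Delta, 1996, Delta, Yan), (4, Alpha, 2005, Beta, Mo), (4, Argo, 2000, Lyra, Gus)}
Projecting to year, role, sid: {(1996, Delta, 26), (2000, Lyra, 4), (2005, Alpha, 25), (2005, Beta, 4), (2008, Zephyr, 12)}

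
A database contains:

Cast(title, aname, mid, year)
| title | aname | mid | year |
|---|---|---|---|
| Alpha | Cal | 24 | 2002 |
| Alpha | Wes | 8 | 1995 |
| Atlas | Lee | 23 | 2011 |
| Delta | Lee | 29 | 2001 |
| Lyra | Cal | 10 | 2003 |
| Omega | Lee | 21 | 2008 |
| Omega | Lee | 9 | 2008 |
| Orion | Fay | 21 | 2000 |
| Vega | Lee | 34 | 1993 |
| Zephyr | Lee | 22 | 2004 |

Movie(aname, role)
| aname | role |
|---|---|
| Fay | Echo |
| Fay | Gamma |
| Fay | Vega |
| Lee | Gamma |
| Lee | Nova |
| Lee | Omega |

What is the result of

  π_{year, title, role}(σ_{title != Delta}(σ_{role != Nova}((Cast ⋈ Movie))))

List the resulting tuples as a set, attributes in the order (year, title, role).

{(1993, Vega, Gamma), (1993, Vega, Omega), (2000, Orion, Echo), (2000, Orion, Gamma), (2000, Orion, Vega), (2004, Zephyr, Gamma), (2004, Zephyr, Omega), (2008, Omega, Gamma), (2008, Omega, Omega), (2011, Atlas, Gamma), (2011, Atlas, Omega)}

Natural join on aname: {(Atlas, Lee, 23, 2011, Gamma), (Atlas, Lee, 23, 2011, Nova), (Atlas, Lee, 23, 2011, Omega), (Delta, Lee, 29, 2001, Gamma), (Delta, Lee, 29, 2001, Nova), (Delta, Lee, 29, 2001, Omega), (Omega, Lee, 21, 2008, Gamma), (Omega, Lee, 21, 2008, Nova), (Omega, Lee, 21, 2008, Omega), (Omega, Lee, 9, 2008, Gamma), (Omega, Lee, 9, 2008, Nova), (Omega, Lee, 9, 2008, Omega), (Orion, Fay, 21, 2000, Echo), (Orion, Fay, 21, 2000, Gamma), (Orion, Fay, 21, 2000, Vega), (Vega, Lee, 34, 1993, Gamma), (Vega, Lee, 34, 1993, Nova), (Vega, Lee, 34, 1993, Omega), (Zephyr, Lee, 22, 2004, Gamma), (Zephyr, Lee, 22, 2004, Nova), (Zephyr, Lee, 22, 2004, Omega)}
Apply σ_{role != Nova}; surviving tuples: {(Atlas, Lee, 23, 2011, Gamma), (Atlas, Lee, 23, 2011, Omega), (Delta, Lee, 29, 2001, Gamma), (Delta, Lee, 29, 2001, Omega), (Omega, Lee, 21, 2008, Gamma), (Omega, Lee, 21, 2008, Omega), (Omega, Lee, 9, 2008, Gamma), (Omega, Lee, 9, 2008, Omega), (Orion, Fay, 21, 2000, Echo), (Orion, Fay, 21, 2000, Gamma), (Orion, Fay, 21, 2000, Vega), (Vega, Lee, 34, 1993, Gamma), (Vega, Lee, 34, 1993, Omega), (Zephyr, Lee, 22, 2004, Gamma), (Zephyr, Lee, 22, 2004, Omega)}
Apply σ_{title != Delta}; surviving tuples: {(Atlas, Lee, 23, 2011, Gamma), (Atlas, Lee, 23, 2011, Omega), (Omega, Lee, 21, 2008, Gamma), (Omega, Lee, 21, 2008, Omega), (Omega, Lee, 9, 2008, Gamma), (Omega, Lee, 9, 2008, Omega), (Orion, Fay, 21, 2000, Echo), (Orion, Fay, 21, 2000, Gamma), (Orion, Fay, 21, 2000, Vega), (Vega, Lee, 34, 1993, Gamma), (Vega, Lee, 34, 1993, Omega), (Zephyr, Lee, 22, 2004, Gamma), (Zephyr, Lee, 22, 2004, Omega)}
π[year, title, role]: project onto (year, title, role) (2 duplicate(s) eliminated) → {(1993, Vega, Gamma), (1993, Vega, Omega), (2000, Orion, Echo), (2000, Orion, Gamma), (2000, Orion, Vega), (2004, Zephyr, Gamma), (2004, Zephyr, Omega), (2008, Omega, Gamma), (2008, Omega, Omega), (2011, Atlas, Gamma), (2011, Atlas, Omega)}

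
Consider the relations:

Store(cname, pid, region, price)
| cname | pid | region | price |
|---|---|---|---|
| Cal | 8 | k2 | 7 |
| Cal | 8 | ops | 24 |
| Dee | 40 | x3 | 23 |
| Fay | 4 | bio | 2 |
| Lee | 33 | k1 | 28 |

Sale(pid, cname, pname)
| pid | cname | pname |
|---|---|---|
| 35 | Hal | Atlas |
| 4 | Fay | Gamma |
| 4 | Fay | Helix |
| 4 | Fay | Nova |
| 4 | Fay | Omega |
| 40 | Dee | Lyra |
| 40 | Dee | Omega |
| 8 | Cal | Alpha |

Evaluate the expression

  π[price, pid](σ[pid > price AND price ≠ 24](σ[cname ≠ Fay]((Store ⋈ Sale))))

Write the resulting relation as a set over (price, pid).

{(23, 40), (7, 8)}

Natural join on cname, pid: {(Cal, 8, k2, 7, Alpha), (Cal, 8, ops, 24, Alpha), (Dee, 40, x3, 23, Lyra), (Dee, 40, x3, 23, Omega), (Fay, 4, bio, 2, Gamma), (Fay, 4, bio, 2, Helix), (Fay, 4, bio, 2, Nova), (Fay, 4, bio, 2, Omega)}
Selection cname ≠ Fay: {(Cal, 8, k2, 7, Alpha), (Cal, 8, ops, 24, Alpha), (Dee, 40, x3, 23, Lyra), (Dee, 40, x3, 23, Omega)}
Selection pid > price AND price ≠ 24: {(Cal, 8, k2, 7, Alpha), (Dee, 40, x3, 23, Lyra), (Dee, 40, x3, 23, Omega)}
Projecting to price, pid (1 duplicate(s) eliminated): {(23, 40), (7, 8)}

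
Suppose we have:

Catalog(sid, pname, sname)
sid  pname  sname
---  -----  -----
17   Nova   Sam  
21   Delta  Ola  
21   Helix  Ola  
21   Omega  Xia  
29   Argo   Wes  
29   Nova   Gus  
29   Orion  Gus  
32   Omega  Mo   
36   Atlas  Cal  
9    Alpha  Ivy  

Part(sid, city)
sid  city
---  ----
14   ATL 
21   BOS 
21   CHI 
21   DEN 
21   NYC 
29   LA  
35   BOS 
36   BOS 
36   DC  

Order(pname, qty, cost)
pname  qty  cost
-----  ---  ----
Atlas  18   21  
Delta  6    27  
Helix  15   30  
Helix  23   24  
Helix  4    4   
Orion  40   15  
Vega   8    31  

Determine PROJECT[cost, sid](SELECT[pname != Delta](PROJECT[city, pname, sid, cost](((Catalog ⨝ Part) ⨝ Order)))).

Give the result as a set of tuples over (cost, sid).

{(15, 29), (21, 36), (24, 21), (30, 21), (4, 21)}

Joining Catalog and Part on sid yields {(21, Delta, Ola, BOS), (21, Delta, Ola, CHI), (21, Delta, Ola, DEN), (21, Delta, Ola, NYC), (21, Helix, Ola, BOS), (21, Helix, Ola, CHI), (21, Helix, Ola, DEN), (21, Helix, Ola, NYC), (21, Omega, Xia, BOS), (21, Omega, Xia, CHI), (21, Omega, Xia, DEN), (21, Omega, Xia, NYC), (29, Argo, Wes, LA), (29, Nova, Gus, LA), (29, Orion, Gus, LA), (36, Atlas, Cal, BOS), (36, Atlas, Cal, DC)}.
Joining (Catalog ⨝ Part) and Order on pname yields {(21, Delta, Ola, BOS, 6, 27), (21, Delta, Ola, CHI, 6, 27), (21, Delta, Ola, DEN, 6, 27), (21, Delta, Ola, NYC, 6, 27), (21, Helix, Ola, BOS, 15, 30), (21, Helix, Ola, BOS, 23, 24), (21, Helix, Ola, BOS, 4, 4), (21, Helix, Ola, CHI, 15, 30), (21, Helix, Ola, CHI, 23, 24), (21, Helix, Ola, CHI, 4, 4), (21, Helix, Ola, DEN, 15, 30), (21, Helix, Ola, DEN, 23, 24), (21, Helix, Ola, DEN, 4, 4), (21, Helix, Ola, NYC, 15, 30), (21, Helix, Ola, NYC, 23, 24), (21, Helix, Ola, NYC, 4, 4), (29, Orion, Gus, LA, 40, 15), (36, Atlas, Cal, BOS, 18, 21), (36, Atlas, Cal, DC, 18, 21)}.
π[city, pname, sid, cost]: project onto (city, pname, sid, cost) → {(BOS, Atlas, 36, 21), (BOS, Delta, 21, 27), (BOS, Helix, 21, 24), (BOS, Helix, 21, 30), (BOS, Helix, 21, 4), (CHI, Delta, 21, 27), (CHI, Helix, 21, 24), (CHI, Helix, 21, 30), (CHI, Helix, 21, 4), (DC, Atlas, 36, 21), (DEN, Delta, 21, 27), (DEN, Helix, 21, 24), (DEN, Helix, 21, 30), (DEN, Helix, 21, 4), (LA, Orion, 29, 15), (NYC, Delta, 21, 27), (NYC, Helix, 21, 24), (NYC, Helix, 21, 30), (NYC, Helix, 21, 4)}
Filtering on pname != Delta leaves {(BOS, Atlas, 36, 21), (BOS, Helix, 21, 24), (BOS, Helix, 21, 30), (BOS, Helix, 21, 4), (CHI, Helix, 21, 24), (CHI, Helix, 21, 30), (CHI, Helix, 21, 4), (DC, Atlas, 36, 21), (DEN, Helix, 21, 24), (DEN, Helix, 21, 30), (DEN, Helix, 21, 4), (LA, Orion, 29, 15), (NYC, Helix, 21, 24), (NYC, Helix, 21, 30), (NYC, Helix, 21, 4)}.
π[cost, sid]: project onto (cost, sid) (10 duplicate(s) eliminated) → {(15, 29), (21, 36), (24, 21), (30, 21), (4, 21)}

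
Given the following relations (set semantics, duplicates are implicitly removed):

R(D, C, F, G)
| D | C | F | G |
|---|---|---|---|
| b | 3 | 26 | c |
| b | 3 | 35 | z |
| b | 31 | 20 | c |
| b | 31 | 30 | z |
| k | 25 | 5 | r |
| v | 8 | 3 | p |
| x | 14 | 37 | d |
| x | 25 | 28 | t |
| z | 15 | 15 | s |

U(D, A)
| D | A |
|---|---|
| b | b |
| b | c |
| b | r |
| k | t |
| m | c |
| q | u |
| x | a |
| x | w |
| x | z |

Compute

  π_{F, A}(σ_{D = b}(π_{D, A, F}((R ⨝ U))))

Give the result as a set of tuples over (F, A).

Natural join on D: {(b, 3, 26, c, b), (b, 3, 26, c, c), (b, 3, 26, c, r), (b, 3, 35, z, b), (b, 3, 35, z, c), (b, 3, 35, z, r), (b, 31, 20, c, b), (b, 31, 20, c, c), (b, 31, 20, c, r), (b, 31, 30, z, b), (b, 31, 30, z, c), (b, 31, 30, z, r), (k, 25, 5, r, t), (x, 14, 37, d, a), (x, 14, 37, d, w), (x, 14, 37, d, z), (x, 25, 28, t, a), (x, 25, 28, t, w), (x, 25, 28, t, z)}
Keep only column(s) D, A, F: {(b, b, 20), (b, b, 26), (b, b, 30), (b, b, 35), (b, c, 20), (b, c, 26), (b, c, 30), (b, c, 35), (b, r, 20), (b, r, 26), (b, r, 30), (b, r, 35), (k, t, 5), (x, a, 28), (x, a, 37), (x, w, 28), (x, w, 37), (x, z, 28), (x, z, 37)}
Apply σ_{D = b}; surviving tuples: {(b, b, 20), (b, b, 26), (b, b, 30), (b, b, 35), (b, c, 20), (b, c, 26), (b, c, 30), (b, c, 35), (b, r, 20), (b, r, 26), (b, r, 30), (b, r, 35)}
Keep only column(s) F, A: {(20, b), (20, c), (20, r), (26, b), (26, c), (26, r), (30, b), (30, c), (30, r), (35, b), (35, c), (35, r)}

{(20, b), (20, c), (20, r), (26, b), (26, c), (26, r), (30, b), (30, c), (30, r), (35, b), (35, c), (35, r)}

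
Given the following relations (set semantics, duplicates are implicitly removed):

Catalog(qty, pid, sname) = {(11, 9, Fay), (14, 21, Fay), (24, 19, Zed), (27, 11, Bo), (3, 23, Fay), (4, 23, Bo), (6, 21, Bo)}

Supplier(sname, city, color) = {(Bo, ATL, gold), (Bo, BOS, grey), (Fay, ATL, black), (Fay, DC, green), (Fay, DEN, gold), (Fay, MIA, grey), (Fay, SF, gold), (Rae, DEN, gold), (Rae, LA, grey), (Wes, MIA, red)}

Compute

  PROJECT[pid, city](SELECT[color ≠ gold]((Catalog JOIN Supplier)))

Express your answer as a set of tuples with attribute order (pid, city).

Joining Catalog and Supplier on sname yields {(11, 9, Fay, ATL, black), (11, 9, Fay, DC, green), (11, 9, Fay, DEN, gold), (11, 9, Fay, MIA, grey), (11, 9, Fay, SF, gold), (14, 21, Fay, ATL, black), (14, 21, Fay, DC, green), (14, 21, Fay, DEN, gold), (14, 21, Fay, MIA, grey), (14, 21, Fay, SF, gold), (27, 11, Bo, ATL, gold), (27, 11, Bo, BOS, grey), (3, 23, Fay, ATL, black), (3, 23, Fay, DC, green), (3, 23, Fay, DEN, gold), (3, 23, Fay, MIA, grey), (3, 23, Fay, SF, gold), (4, 23, Bo, ATL, gold), (4, 23, Bo, BOS, grey), (6, 21, Bo, ATL, gold), (6, 21, Bo, BOS, grey)}.
σ[color ≠ gold]: keep tuples satisfying color ≠ gold → {(11, 9, Fay, ATL, black), (11, 9, Fay, DC, green), (11, 9, Fay, MIA, grey), (14, 21, Fay, ATL, black), (14, 21, Fay, DC, green), (14, 21, Fay, MIA, grey), (27, 11, Bo, BOS, grey), (3, 23, Fay, ATL, black), (3, 23, Fay, DC, green), (3, 23, Fay, MIA, grey), (4, 23, Bo, BOS, grey), (6, 21, Bo, BOS, grey)}
π_{pid, city} gives {(11, BOS), (21, ATL), (21, BOS), (21, DC), (21, MIA), (23, ATL), (23, BOS), (23, DC), (23, MIA), (9, ATL), (9, DC), (9, MIA)}.

{(11, BOS), (21, ATL), (21, BOS), (21, DC), (21, MIA), (23, ATL), (23, BOS), (23, DC), (23, MIA), (9, ATL), (9, DC), (9, MIA)}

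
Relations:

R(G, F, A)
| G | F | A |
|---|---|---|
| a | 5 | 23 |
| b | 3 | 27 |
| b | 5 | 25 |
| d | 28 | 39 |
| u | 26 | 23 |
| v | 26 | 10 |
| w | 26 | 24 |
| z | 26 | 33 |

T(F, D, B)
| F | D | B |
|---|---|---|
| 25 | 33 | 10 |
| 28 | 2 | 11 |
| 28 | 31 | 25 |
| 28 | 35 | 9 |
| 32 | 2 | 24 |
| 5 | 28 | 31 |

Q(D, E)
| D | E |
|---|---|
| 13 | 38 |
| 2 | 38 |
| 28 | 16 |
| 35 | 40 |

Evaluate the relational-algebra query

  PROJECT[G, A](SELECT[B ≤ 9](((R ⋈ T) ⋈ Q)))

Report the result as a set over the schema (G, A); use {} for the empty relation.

{(d, 39)}

R ⋈ T (natural join on F): {(a, 5, 23, 28, 31), (b, 5, 25, 28, 31), (d, 28, 39, 2, 11), (d, 28, 39, 31, 25), (d, 28, 39, 35, 9)}
(R ⋈ T) ⋈ Q (natural join on D): {(a, 5, 23, 28, 31, 16), (b, 5, 25, 28, 31, 16), (d, 28, 39, 2, 11, 38), (d, 28, 39, 35, 9, 40)}
Selection B ≤ 9: {(d, 28, 39, 35, 9, 40)}
π_{G, A} gives {(d, 39)}.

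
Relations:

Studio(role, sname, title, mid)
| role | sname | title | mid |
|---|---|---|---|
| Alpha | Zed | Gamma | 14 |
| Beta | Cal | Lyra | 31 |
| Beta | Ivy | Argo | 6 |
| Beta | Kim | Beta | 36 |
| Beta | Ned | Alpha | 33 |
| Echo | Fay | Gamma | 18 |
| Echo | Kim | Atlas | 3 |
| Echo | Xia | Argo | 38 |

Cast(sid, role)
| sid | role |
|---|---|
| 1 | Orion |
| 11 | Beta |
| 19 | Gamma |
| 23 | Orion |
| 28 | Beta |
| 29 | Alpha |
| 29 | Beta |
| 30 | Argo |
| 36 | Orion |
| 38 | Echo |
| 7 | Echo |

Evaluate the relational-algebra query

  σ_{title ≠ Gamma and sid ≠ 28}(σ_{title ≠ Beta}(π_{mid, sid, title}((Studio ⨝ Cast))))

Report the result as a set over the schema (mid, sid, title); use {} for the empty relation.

{(3, 38, Atlas), (3, 7, Atlas), (31, 11, Lyra), (31, 29, Lyra), (33, 11, Alpha), (33, 29, Alpha), (38, 38, Argo), (38, 7, Argo), (6, 11, Argo), (6, 29, Argo)}

Natural join on role: {(Alpha, Zed, Gamma, 14, 29), (Beta, Cal, Lyra, 31, 11), (Beta, Cal, Lyra, 31, 28), (Beta, Cal, Lyra, 31, 29), (Beta, Ivy, Argo, 6, 11), (Beta, Ivy, Argo, 6, 28), (Beta, Ivy, Argo, 6, 29), (Beta, Kim, Beta, 36, 11), (Beta, Kim, Beta, 36, 28), (Beta, Kim, Beta, 36, 29), (Beta, Ned, Alpha, 33, 11), (Beta, Ned, Alpha, 33, 28), (Beta, Ned, Alpha, 33, 29), (Echo, Fay, Gamma, 18, 38), (Echo, Fay, Gamma, 18, 7), (Echo, Kim, Atlas, 3, 38), (Echo, Kim, Atlas, 3, 7), (Echo, Xia, Argo, 38, 38), (Echo, Xia, Argo, 38, 7)}
Projecting to mid, sid, title: {(14, 29, Gamma), (18, 38, Gamma), (18, 7, Gamma), (3, 38, Atlas), (3, 7, Atlas), (31, 11, Lyra), (31, 28, Lyra), (31, 29, Lyra), (33, 11, Alpha), (33, 28, Alpha), (33, 29, Alpha), (36, 11, Beta), (36, 28, Beta), (36, 29, Beta), (38, 38, Argo), (38, 7, Argo), (6, 11, Argo), (6, 28, Argo), (6, 29, Argo)}
σ[title ≠ Beta]: keep tuples satisfying title ≠ Beta → {(14, 29, Gamma), (18, 38, Gamma), (18, 7, Gamma), (3, 38, Atlas), (3, 7, Atlas), (31, 11, Lyra), (31, 28, Lyra), (31, 29, Lyra), (33, 11, Alpha), (33, 28, Alpha), (33, 29, Alpha), (38, 38, Argo), (38, 7, Argo), (6, 11, Argo), (6, 28, Argo), (6, 29, Argo)}
σ[title ≠ Gamma and sid ≠ 28]: keep tuples satisfying title ≠ Gamma and sid ≠ 28 → {(3, 38, Atlas), (3, 7, Atlas), (31, 11, Lyra), (31, 29, Lyra), (33, 11, Alpha), (33, 29, Alpha), (38, 38, Argo), (38, 7, Argo), (6, 11, Argo), (6, 29, Argo)}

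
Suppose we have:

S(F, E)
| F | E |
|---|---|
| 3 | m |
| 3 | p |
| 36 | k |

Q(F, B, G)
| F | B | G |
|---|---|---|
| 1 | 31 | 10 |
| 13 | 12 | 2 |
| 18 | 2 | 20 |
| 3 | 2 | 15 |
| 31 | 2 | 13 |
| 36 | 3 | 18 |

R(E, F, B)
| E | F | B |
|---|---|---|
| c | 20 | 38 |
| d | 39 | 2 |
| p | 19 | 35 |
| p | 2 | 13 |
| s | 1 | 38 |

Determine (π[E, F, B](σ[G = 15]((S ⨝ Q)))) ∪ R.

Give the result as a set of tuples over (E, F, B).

Joining S and Q on F yields {(3, m, 2, 15), (3, p, 2, 15), (36, k, 3, 18)}.
Apply σ_{G = 15}; surviving tuples: {(3, m, 2, 15), (3, p, 2, 15)}
Projecting to E, F, B: {(m, 3, 2), (p, 3, 2)}
Taking the union: {(c, 20, 38), (d, 39, 2), (m, 3, 2), (p, 19, 35), (p, 2, 13), (p, 3, 2), (s, 1, 38)}

{(c, 20, 38), (d, 39, 2), (m, 3, 2), (p, 19, 35), (p, 2, 13), (p, 3, 2), (s, 1, 38)}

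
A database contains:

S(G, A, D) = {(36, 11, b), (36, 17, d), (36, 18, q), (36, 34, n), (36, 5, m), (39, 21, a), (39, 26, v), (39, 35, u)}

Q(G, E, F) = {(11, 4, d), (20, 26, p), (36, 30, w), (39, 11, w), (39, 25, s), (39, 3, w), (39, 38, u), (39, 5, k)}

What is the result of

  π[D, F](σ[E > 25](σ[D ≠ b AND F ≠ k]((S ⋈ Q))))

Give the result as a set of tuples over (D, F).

Joining S and Q on G yields {(36, 11, b, 30, w), (36, 17, d, 30, w), (36, 18, q, 30, w), (36, 34, n, 30, w), (36, 5, m, 30, w), (39, 21, a, 11, w), (39, 21, a, 25, s), (39, 21, a, 3, w), (39, 21, a, 38, u), (39, 21, a, 5, k), (39, 26, v, 11, w), (39, 26, v, 25, s), (39, 26, v, 3, w), (39, 26, v, 38, u), (39, 26, v, 5, k), (39, 35, u, 11, w), (39, 35, u, 25, s), (39, 35, u, 3, w), (39, 35, u, 38, u), (39, 35, u, 5, k)}.
Filtering on D ≠ b AND F ≠ k leaves {(36, 17, d, 30, w), (36, 18, q, 30, w), (36, 34, n, 30, w), (36, 5, m, 30, w), (39, 21, a, 11, w), (39, 21, a, 25, s), (39, 21, a, 3, w), (39, 21, a, 38, u), (39, 26, v, 11, w), (39, 26, v, 25, s), (39, 26, v, 3, w), (39, 26, v, 38, u), (39, 35, u, 11, w), (39, 35, u, 25, s), (39, 35, u, 3, w), (39, 35, u, 38, u)}.
Filtering on E > 25 leaves {(36, 17, d, 30, w), (36, 18, q, 30, w), (36, 34, n, 30, w), (36, 5, m, 30, w), (39, 21, a, 38, u), (39, 26, v, 38, u), (39, 35, u, 38, u)}.
π[D, F]: project onto (D, F) → {(a, u), (d, w), (m, w), (n, w), (q, w), (u, u), (v, u)}

{(a, u), (d, w), (m, w), (n, w), (q, w), (u, u), (v, u)}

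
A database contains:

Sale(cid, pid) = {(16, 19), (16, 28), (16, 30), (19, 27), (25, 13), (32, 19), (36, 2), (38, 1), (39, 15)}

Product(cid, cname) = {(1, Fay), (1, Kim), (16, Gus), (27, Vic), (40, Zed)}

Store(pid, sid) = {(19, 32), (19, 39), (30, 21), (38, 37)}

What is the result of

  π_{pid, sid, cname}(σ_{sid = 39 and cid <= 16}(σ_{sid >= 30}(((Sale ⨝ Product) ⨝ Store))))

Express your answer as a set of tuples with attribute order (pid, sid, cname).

Joining Sale and Product on cid yields {(16, 19, Gus), (16, 28, Gus), (16, 30, Gus)}.
Joining (Sale ⨝ Product) and Store on pid yields {(16, 19, Gus, 32), (16, 19, Gus, 39), (16, 30, Gus, 21)}.
σ[sid >= 30]: keep tuples satisfying sid >= 30 → {(16, 19, Gus, 32), (16, 19, Gus, 39)}
σ[sid = 39 and cid <= 16]: keep tuples satisfying sid = 39 and cid <= 16 → {(16, 19, Gus, 39)}
Projecting to pid, sid, cname: {(19, 39, Gus)}

{(19, 39, Gus)}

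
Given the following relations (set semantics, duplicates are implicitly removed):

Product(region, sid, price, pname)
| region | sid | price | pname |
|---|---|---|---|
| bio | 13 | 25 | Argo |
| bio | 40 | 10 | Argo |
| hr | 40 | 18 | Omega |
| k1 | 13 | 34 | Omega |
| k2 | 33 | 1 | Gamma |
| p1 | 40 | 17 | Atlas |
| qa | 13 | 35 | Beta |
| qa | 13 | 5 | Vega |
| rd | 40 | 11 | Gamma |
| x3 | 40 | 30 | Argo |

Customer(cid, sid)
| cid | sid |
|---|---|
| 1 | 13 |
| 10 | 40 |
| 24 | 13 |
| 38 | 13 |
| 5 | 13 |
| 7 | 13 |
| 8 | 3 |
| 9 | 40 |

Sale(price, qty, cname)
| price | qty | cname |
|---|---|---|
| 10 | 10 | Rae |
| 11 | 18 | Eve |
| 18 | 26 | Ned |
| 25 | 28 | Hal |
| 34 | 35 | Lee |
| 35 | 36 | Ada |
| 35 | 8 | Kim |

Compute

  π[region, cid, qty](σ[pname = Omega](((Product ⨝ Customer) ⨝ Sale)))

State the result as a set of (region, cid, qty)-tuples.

{(hr, 10, 26), (hr, 9, 26), (k1, 1, 35), (k1, 24, 35), (k1, 38, 35), (k1, 5, 35), (k1, 7, 35)}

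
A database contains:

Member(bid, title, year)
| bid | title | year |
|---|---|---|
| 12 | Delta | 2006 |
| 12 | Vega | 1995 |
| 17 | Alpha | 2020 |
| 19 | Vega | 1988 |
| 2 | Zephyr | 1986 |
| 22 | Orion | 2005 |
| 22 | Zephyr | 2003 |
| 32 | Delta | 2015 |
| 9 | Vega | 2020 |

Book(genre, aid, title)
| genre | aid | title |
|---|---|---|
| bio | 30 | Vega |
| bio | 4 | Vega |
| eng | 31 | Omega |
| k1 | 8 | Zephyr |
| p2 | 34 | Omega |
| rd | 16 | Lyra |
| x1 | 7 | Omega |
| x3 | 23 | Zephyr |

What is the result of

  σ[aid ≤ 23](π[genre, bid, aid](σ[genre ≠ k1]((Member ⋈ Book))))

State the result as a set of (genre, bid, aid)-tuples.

Member ⋈ Book (natural join on title): {(12, Vega, 1995, bio, 30), (12, Vega, 1995, bio, 4), (19, Vega, 1988, bio, 30), (19, Vega, 1988, bio, 4), (2, Zephyr, 1986, k1, 8), (2, Zephyr, 1986, x3, 23), (22, Zephyr, 2003, k1, 8), (22, Zephyr, 2003, x3, 23), (9, Vega, 2020, bio, 30), (9, Vega, 2020, bio, 4)}
Apply σ_{genre ≠ k1}; surviving tuples: {(12, Vega, 1995, bio, 30), (12, Vega, 1995, bio, 4), (19, Vega, 1988, bio, 30), (19, Vega, 1988, bio, 4), (2, Zephyr, 1986, x3, 23), (22, Zephyr, 2003, x3, 23), (9, Vega, 2020, bio, 30), (9, Vega, 2020, bio, 4)}
Projecting to genre, bid, aid: {(bio, 12, 30), (bio, 12, 4), (bio, 19, 30), (bio, 19, 4), (bio, 9, 30), (bio, 9, 4), (x3, 2, 23), (x3, 22, 23)}
Apply σ_{aid ≤ 23}; surviving tuples: {(bio, 12, 4), (bio, 19, 4), (bio, 9, 4), (x3, 2, 23), (x3, 22, 23)}

{(bio, 12, 4), (bio, 19, 4), (bio, 9, 4), (x3, 2, 23), (x3, 22, 23)}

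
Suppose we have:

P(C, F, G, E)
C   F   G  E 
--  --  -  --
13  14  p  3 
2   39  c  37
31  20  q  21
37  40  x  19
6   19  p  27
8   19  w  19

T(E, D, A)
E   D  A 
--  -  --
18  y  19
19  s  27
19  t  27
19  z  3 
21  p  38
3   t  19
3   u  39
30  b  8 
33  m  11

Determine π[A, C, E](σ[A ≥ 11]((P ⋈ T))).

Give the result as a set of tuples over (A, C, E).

{(19, 13, 3), (27, 37, 19), (27, 8, 19), (38, 31, 21), (39, 13, 3)}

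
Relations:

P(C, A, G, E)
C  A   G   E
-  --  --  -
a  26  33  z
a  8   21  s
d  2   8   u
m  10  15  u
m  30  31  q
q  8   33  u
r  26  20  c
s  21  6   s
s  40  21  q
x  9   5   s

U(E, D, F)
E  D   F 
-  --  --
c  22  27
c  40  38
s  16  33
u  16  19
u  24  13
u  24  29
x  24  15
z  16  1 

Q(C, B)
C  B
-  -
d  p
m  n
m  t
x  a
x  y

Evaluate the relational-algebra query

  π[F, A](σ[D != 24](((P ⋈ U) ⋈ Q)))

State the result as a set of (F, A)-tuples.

{(19, 10), (19, 2), (33, 9)}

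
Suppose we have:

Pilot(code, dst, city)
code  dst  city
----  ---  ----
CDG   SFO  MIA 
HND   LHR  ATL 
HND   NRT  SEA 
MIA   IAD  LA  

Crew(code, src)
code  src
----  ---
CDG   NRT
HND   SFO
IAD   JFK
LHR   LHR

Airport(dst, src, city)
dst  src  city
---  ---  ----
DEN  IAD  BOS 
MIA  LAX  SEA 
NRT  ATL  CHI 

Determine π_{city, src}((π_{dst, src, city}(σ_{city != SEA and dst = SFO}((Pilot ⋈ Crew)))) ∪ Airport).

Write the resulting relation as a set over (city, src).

Joining Pilot and Crew on code yields {(CDG, SFO, MIA, NRT), (HND, LHR, ATL, SFO), (HND, NRT, SEA, SFO)}.
Apply σ_{city != SEA and dst = SFO}; surviving tuples: {(CDG, SFO, MIA, NRT)}
π[dst, src, city]: project onto (dst, src, city) → {(SFO, NRT, MIA)}
Set union of the two operands is {(DEN, IAD, BOS), (MIA, LAX, SEA), (NRT, ATL, CHI), (SFO, NRT, MIA)}.
π[city, src]: project onto (city, src) → {(BOS, IAD), (CHI, ATL), (MIA, NRT), (SEA, LAX)}

{(BOS, IAD), (CHI, ATL), (MIA, NRT), (SEA, LAX)}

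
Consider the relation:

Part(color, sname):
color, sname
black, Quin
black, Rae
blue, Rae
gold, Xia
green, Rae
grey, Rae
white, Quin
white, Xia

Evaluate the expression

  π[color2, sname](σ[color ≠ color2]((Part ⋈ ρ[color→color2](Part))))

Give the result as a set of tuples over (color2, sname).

ρ[color→color2]: schema becomes (color2, sname); tuples unchanged.
Natural join on sname: {(black, Quin, black), (black, Quin, white), (black, Rae, black), (black, Rae, blue), (black, Rae, green), (black, Rae, grey), (blue, Rae, black), (blue, Rae, blue), (blue, Rae, green), (blue, Rae, grey), (gold, Xia, gold), (gold, Xia, white), (green, Rae, black), (green, Rae, blue), (green, Rae, green), (green, Rae, grey), (grey, Rae, black), (grey, Rae, blue), (grey, Rae, green), (grey, Rae, grey), (white, Quin, black), (white, Quin, white), (white, Xia, gold), (white, Xia, white)}
Filtering on color ≠ color2 leaves {(black, Quin, white), (black, Rae, blue), (black, Rae, green), (black, Rae, grey), (blue, Rae, black), (blue, Rae, green), (blue, Rae, grey), (gold, Xia, white), (green, Rae, black), (green, Rae, blue), (green, Rae, grey), (grey, Rae, black), (grey, Rae, blue), (grey, Rae, green), (white, Quin, black), (white, Xia, gold)}.
Projecting to color2, sname (8 duplicate(s) eliminated): {(black, Quin), (black, Rae), (blue, Rae), (gold, Xia), (green, Rae), (grey, Rae), (white, Quin), (white, Xia)}

{(black, Quin), (black, Rae), (blue, Rae), (gold, Xia), (green, Rae), (grey, Rae), (white, Quin), (white, Xia)}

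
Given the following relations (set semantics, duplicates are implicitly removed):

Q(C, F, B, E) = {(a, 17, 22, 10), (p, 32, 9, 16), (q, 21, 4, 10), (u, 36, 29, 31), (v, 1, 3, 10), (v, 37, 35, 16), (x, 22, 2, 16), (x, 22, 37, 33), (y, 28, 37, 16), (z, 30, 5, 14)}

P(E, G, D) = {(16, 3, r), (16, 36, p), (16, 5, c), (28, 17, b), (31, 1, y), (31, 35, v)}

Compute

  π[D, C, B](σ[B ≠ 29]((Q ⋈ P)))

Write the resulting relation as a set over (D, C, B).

{(c, p, 9), (c, v, 35), (c, x, 2), (c, y, 37), (p, p, 9), (p, v, 35), (p, x, 2), (p, y, 37), (r, p, 9), (r, v, 35), (r, x, 2), (r, y, 37)}

Joining Q and P on E yields {(p, 32, 9, 16, 3, r), (p, 32, 9, 16, 36, p), (p, 32, 9, 16, 5, c), (u, 36, 29, 31, 1, y), (u, 36, 29, 31, 35, v), (v, 37, 35, 16, 3, r), (v, 37, 35, 16, 36, p), (v, 37, 35, 16, 5, c), (x, 22, 2, 16, 3, r), (x, 22, 2, 16, 36, p), (x, 22, 2, 16, 5, c), (y, 28, 37, 16, 3, r), (y, 28, 37, 16, 36, p), (y, 28, 37, 16, 5, c)}.
Apply σ_{B ≠ 29}; surviving tuples: {(p, 32, 9, 16, 3, r), (p, 32, 9, 16, 36, p), (p, 32, 9, 16, 5, c), (v, 37, 35, 16, 3, r), (v, 37, 35, 16, 36, p), (v, 37, 35, 16, 5, c), (x, 22, 2, 16, 3, r), (x, 22, 2, 16, 36, p), (x, 22, 2, 16, 5, c), (y, 28, 37, 16, 3, r), (y, 28, 37, 16, 36, p), (y, 28, 37, 16, 5, c)}
π[D, C, B]: project onto (D, C, B) → {(c, p, 9), (c, v, 35), (c, x, 2), (c, y, 37), (p, p, 9), (p, v, 35), (p, x, 2), (p, y, 37), (r, p, 9), (r, v, 35), (r, x, 2), (r, y, 37)}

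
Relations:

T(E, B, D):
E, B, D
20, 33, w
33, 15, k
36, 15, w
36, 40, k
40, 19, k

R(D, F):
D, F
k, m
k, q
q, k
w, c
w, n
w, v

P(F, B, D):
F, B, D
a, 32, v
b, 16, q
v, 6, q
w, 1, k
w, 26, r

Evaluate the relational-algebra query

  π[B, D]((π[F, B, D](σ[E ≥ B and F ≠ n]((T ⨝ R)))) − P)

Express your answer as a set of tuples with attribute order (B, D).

Natural join on D: {(20, 33, w, c), (20, 33, w, n), (20, 33, w, v), (33, 15, k, m), (33, 15, k, q), (36, 15, w, c), (36, 15, w, n), (36, 15, w, v), (36, 40, k, m), (36, 40, k, q), (40, 19, k, m), (40, 19, k, q)}
Apply σ_{E ≥ B and F ≠ n}; surviving tuples: {(33, 15, k, m), (33, 15, k, q), (36, 15, w, c), (36, 15, w, v), (40, 19, k, m), (40, 19, k, q)}
π[F, B, D]: project onto (F, B, D) → {(c, 15, w), (m, 15, k), (m, 19, k), (q, 15, k), (q, 19, k), (v, 15, w)}
Difference: {(c, 15, w), (m, 15, k), (m, 19, k), (q, 15, k), (q, 19, k), (v, 15, w)} with {(a, 32, v), (b, 16, q), (v, 6, q), (w, 1, k), (w, 26, r)} → {(c, 15, w), (m, 15, k), (m, 19, k), (q, 15, k), (q, 19, k), (v, 15, w)}
π[B, D]: project onto (B, D) (3 duplicate(s) eliminated) → {(15, k), (15, w), (19, k)}

{(15, k), (15, w), (19, k)}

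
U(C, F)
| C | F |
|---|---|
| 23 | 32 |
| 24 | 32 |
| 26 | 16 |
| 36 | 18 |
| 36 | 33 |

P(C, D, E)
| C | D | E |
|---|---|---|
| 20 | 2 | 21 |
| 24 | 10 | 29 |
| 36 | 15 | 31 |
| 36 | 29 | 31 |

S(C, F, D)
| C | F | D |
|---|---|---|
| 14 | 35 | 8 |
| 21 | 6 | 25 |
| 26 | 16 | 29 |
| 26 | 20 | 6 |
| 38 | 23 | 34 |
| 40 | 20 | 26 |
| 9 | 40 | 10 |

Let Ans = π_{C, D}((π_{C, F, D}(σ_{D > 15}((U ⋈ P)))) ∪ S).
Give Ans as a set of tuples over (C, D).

{(14, 8), (21, 25), (26, 29), (26, 6), (36, 29), (38, 34), (40, 26), (9, 10)}

Natural join on C: {(24, 32, 10, 29), (36, 18, 15, 31), (36, 18, 29, 31), (36, 33, 15, 31), (36, 33, 29, 31)}
Filtering on D > 15 leaves {(36, 18, 29, 31), (36, 33, 29, 31)}.
π_{C, F, D} gives {(36, 18, 29), (36, 33, 29)}.
Set union of the two operands is {(14, 35, 8), (21, 6, 25), (26, 16, 29), (26, 20, 6), (36, 18, 29), (36, 33, 29), (38, 23, 34), (40, 20, 26), (9, 40, 10)}.
π_{C, D} gives {(14, 8), (21, 25), (26, 29), (26, 6), (36, 29), (38, 34), (40, 26), (9, 10)} (1 duplicate(s) eliminated).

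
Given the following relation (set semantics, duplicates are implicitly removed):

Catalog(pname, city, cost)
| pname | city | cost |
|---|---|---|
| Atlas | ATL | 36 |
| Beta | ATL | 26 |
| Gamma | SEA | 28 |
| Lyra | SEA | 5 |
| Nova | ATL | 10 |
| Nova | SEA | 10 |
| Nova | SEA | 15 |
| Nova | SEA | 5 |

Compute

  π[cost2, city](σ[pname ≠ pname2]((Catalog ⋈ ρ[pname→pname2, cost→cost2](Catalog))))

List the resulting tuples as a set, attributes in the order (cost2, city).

{(10, ATL), (10, SEA), (15, SEA), (26, ATL), (28, SEA), (36, ATL), (5, SEA)}

ρ[pname→pname2, cost→cost2]: schema becomes (pname2, city, cost2); tuples unchanged.
Catalog ⋈ ρ[pname→pname2, cost→cost2](Catalog) (natural join on city): {(Atlas, ATL, 36, Atlas, 36), (Atlas, ATL, 36, Beta, 26), (Atlas, ATL, 36, Nova, 10), (Beta, ATL, 26, Atlas, 36), (Beta, ATL, 26, Beta, 26), (Beta, ATL, 26, Nova, 10), (Gamma, SEA, 28, Gamma, 28), (Gamma, SEA, 28, Lyra, 5), (Gamma, SEA, 28, Nova, 10), (Gamma, SEA, 28, Nova, 15), (Gamma, SEA, 28, Nova, 5), (Lyra, SEA, 5, Gamma, 28), (Lyra, SEA, 5, Lyra, 5), (Lyra, SEA, 5, Nova, 10), (Lyra, SEA, 5, Nova, 15), (Lyra, SEA, 5, Nova, 5), (Nova, ATL, 10, Atlas, 36), (Nova, ATL, 10, Beta, 26), (Nova, ATL, 10, Nova, 10), (Nova, SEA, 10, Gamma, 28), (Nova, SEA, 10, Lyra, 5), (Nova, SEA, 10, Nova, 10), (Nova, SEA, 10, Nova, 15), (Nova, SEA, 10, Nova, 5), (Nova, SEA, 15, Gamma, 28), (Nova, SEA, 15, Lyra, 5), (Nova, SEA, 15, Nova, 10), (Nova, SEA, 15, Nova, 15), (Nova, SEA, 15, Nova, 5), (Nova, SEA, 5, Gamma, 28), (Nova, SEA, 5, Lyra, 5), (Nova, SEA, 5, Nova, 10), (Nova, SEA, 5, Nova, 15), (Nova, SEA, 5, Nova, 5)}
Selection pname ≠ pname2: {(Atlas, ATL, 36, Beta, 26), (Atlas, ATL, 36, Nova, 10), (Beta, ATL, 26, Atlas, 36), (Beta, ATL, 26, Nova, 10), (Gamma, SEA, 28, Lyra, 5), (Gamma, SEA, 28, Nova, 10), (Gamma, SEA, 28, Nova, 15), (Gamma, SEA, 28, Nova, 5), (Lyra, SEA, 5, Gamma, 28), (Lyra, SEA, 5, Nova, 10), (Lyra, SEA, 5, Nova, 15), (Lyra, SEA, 5, Nova, 5), (Nova, ATL, 10, Atlas, 36), (Nova, ATL, 10, Beta, 26), (Nova, SEA, 10, Gamma, 28), (Nova, SEA, 10, Lyra, 5), (Nova, SEA, 15, Gamma, 28), (Nova, SEA, 15, Lyra, 5), (Nova, SEA, 5, Gamma, 28), (Nova, SEA, 5, Lyra, 5)}
Projecting to cost2, city (13 duplicate(s) eliminated): {(10, ATL), (10, SEA), (15, SEA), (26, ATL), (28, SEA), (36, ATL), (5, SEA)}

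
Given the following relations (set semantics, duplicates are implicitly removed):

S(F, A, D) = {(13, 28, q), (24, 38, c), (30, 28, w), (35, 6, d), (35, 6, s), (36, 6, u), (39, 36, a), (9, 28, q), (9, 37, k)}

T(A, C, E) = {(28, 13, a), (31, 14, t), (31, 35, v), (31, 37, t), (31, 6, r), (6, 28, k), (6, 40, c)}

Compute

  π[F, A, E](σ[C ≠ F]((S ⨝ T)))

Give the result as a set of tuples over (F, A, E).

Joining S and T on A yields {(13, 28, q, 13, a), (30, 28, w, 13, a), (35, 6, d, 28, k), (35, 6, d, 40, c), (35, 6, s, 28, k), (35, 6, s, 40, c), (36, 6, u, 28, k), (36, 6, u, 40, c), (9, 28, q, 13, a)}.
Apply σ_{C ≠ F}; surviving tuples: {(30, 28, w, 13, a), (35, 6, d, 28, k), (35, 6, d, 40, c), (35, 6, s, 28, k), (35, 6, s, 40, c), (36, 6, u, 28, k), (36, 6, u, 40, c), (9, 28, q, 13, a)}
Projecting to F, A, E (2 duplicate(s) eliminated): {(30, 28, a), (35, 6, c), (35, 6, k), (36, 6, c), (36, 6, k), (9, 28, a)}

{(30, 28, a), (35, 6, c), (35, 6, k), (36, 6, c), (36, 6, k), (9, 28, a)}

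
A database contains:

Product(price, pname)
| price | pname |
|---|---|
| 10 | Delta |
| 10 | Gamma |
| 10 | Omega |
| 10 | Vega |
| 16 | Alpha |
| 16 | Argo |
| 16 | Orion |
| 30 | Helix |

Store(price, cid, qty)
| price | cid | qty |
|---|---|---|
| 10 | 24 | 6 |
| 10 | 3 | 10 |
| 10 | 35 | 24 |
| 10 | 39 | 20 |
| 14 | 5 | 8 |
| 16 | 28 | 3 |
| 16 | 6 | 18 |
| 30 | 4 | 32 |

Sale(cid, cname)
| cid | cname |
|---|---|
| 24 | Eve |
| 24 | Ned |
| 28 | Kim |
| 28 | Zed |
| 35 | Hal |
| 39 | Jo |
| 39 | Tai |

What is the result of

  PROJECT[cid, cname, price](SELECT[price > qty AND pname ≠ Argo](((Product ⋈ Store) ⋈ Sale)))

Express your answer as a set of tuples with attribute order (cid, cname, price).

{(24, Eve, 10), (24, Ned, 10), (28, Kim, 16), (28, Zed, 16)}

Product ⋈ Store (natural join on price): {(10, Delta, 24, 6), (10, Delta, 3, 10), (10, Delta, 35, 24), (10, Delta, 39, 20), (10, Gamma, 24, 6), (10, Gamma, 3, 10), (10, Gamma, 35, 24), (10, Gamma, 39, 20), (10, Omega, 24, 6), (10, Omega, 3, 10), (10, Omega, 35, 24), (10, Omega, 39, 20), (10, Vega, 24, 6), (10, Vega, 3, 10), (10, Vega, 35, 24), (10, Vega, 39, 20), (16, Alpha, 28, 3), (16, Alpha, 6, 18), (16, Argo, 28, 3), (16, Argo, 6, 18), (16, Orion, 28, 3), (16, Orion, 6, 18), (30, Helix, 4, 32)}
(Product ⋈ Store) ⋈ Sale (natural join on cid): {(10, Delta, 24, 6, Eve), (10, Delta, 24, 6, Ned), (10, Delta, 35, 24, Hal), (10, Delta, 39, 20, Jo), (10, Delta, 39, 20, Tai), (10, Gamma, 24, 6, Eve), (10, Gamma, 24, 6, Ned), (10, Gamma, 35, 24, Hal), (10, Gamma, 39, 20, Jo), (10, Gamma, 39, 20, Tai), (10, Omega, 24, 6, Eve), (10, Omega, 24, 6, Ned), (10, Omega, 35, 24, Hal), (10, Omega, 39, 20, Jo), (10, Omega, 39, 20, Tai), (10, Vega, 24, 6, Eve), (10, Vega, 24, 6, Ned), (10, Vega, 35, 24, Hal), (10, Vega, 39, 20, Jo), (10, Vega, 39, 20, Tai), (16, Alpha, 28, 3, Kim), (16, Alpha, 28, 3, Zed), (16, Argo, 28, 3, Kim), (16, Argo, 28, 3, Zed), (16, Orion, 28, 3, Kim), (16, Orion, 28, 3, Zed)}
Apply σ_{price > qty AND pname ≠ Argo}; surviving tuples: {(10, Delta, 24, 6, Eve), (10, Delta, 24, 6, Ned), (10, Gamma, 24, 6, Eve), (10, Gamma, 24, 6, Ned), (10, Omega, 24, 6, Eve), (10, Omega, 24, 6, Ned), (10, Vega, 24, 6, Eve), (10, Vega, 24, 6, Ned), (16, Alpha, 28, 3, Kim), (16, Alpha, 28, 3, Zed), (16, Orion, 28, 3, Kim), (16, Orion, 28, 3, Zed)}
Keep only column(s) cid, cname, price (8 duplicate(s) eliminated): {(24, Eve, 10), (24, Ned, 10), (28, Kim, 16), (28, Zed, 16)}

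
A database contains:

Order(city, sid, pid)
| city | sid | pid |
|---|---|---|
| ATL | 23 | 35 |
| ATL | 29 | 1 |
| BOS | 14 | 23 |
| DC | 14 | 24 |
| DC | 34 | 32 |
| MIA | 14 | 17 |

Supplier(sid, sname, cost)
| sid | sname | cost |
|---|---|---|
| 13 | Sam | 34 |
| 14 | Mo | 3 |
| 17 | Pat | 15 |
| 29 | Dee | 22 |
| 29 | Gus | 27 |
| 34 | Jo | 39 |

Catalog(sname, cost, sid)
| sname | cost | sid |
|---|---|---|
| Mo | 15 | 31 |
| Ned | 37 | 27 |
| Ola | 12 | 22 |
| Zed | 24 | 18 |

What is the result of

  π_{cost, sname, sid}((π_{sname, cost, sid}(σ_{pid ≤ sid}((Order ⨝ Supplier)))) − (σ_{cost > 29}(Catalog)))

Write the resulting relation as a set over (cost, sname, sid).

{(22, Dee, 29), (27, Gus, 29), (39, Jo, 34)}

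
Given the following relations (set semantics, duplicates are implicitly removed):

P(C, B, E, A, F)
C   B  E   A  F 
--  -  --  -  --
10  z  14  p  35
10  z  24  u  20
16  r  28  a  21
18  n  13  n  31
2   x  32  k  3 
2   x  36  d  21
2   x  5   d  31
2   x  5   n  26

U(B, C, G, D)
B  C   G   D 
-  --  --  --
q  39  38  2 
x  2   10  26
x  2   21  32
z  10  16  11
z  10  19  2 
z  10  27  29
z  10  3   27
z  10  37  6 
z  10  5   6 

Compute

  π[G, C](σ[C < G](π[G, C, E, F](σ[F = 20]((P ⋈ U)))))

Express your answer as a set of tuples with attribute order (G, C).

Joining P and U on C, B yields {(10, z, 14, p, 35, 16, 11), (10, z, 14, p, 35, 19, 2), (10, z, 14, p, 35, 27, 29), (10, z, 14, p, 35, 3, 27), (10, z, 14, p, 35, 37, 6), (10, z, 14, p, 35, 5, 6), (10, z, 24, u, 20, 16, 11), (10, z, 24, u, 20, 19, 2), (10, z, 24, u, 20, 27, 29), (10, z, 24, u, 20, 3, 27), (10, z, 24, u, 20, 37, 6), (10, z, 24, u, 20, 5, 6), (2, x, 32, k, 3, 10, 26), (2, x, 32, k, 3, 21, 32), (2, x, 36, d, 21, 10, 26), (2, x, 36, d, 21, 21, 32), (2, x, 5, d, 31, 10, 26), (2, x, 5, d, 31, 21, 32), (2, x, 5, n, 26, 10, 26), (2, x, 5, n, 26, 21, 32)}.
Selection F = 20: {(10, z, 24, u, 20, 16, 11), (10, z, 24, u, 20, 19, 2), (10, z, 24, u, 20, 27, 29), (10, z, 24, u, 20, 3, 27), (10, z, 24, u, 20, 37, 6), (10, z, 24, u, 20, 5, 6)}
Projecting to G, C, E, F: {(16, 10, 24, 20), (19, 10, 24, 20), (27, 10, 24, 20), (3, 10, 24, 20), (37, 10, 24, 20), (5, 10, 24, 20)}
Selection C < G: {(16, 10, 24, 20), (19, 10, 24, 20), (27, 10, 24, 20), (37, 10, 24, 20)}
Projecting to G, C: {(16, 10), (19, 10), (27, 10), (37, 10)}

{(16, 10), (19, 10), (27, 10), (37, 10)}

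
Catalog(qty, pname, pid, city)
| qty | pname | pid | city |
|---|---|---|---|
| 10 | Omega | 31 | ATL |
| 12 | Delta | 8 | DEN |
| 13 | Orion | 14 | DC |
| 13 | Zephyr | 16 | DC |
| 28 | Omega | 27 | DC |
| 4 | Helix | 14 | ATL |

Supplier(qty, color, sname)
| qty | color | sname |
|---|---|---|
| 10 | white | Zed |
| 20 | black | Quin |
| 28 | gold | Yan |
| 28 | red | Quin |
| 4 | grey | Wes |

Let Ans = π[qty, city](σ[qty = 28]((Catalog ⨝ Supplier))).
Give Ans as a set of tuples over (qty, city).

{(28, DC)}

Natural join on qty: {(10, Omega, 31, ATL, white, Zed), (28, Omega, 27, DC, gold, Yan), (28, Omega, 27, DC, red, Quin), (4, Helix, 14, ATL, grey, Wes)}
Apply σ_{qty = 28}; surviving tuples: {(28, Omega, 27, DC, gold, Yan), (28, Omega, 27, DC, red, Quin)}
π_{qty, city} gives {(28, DC)} (1 duplicate(s) eliminated).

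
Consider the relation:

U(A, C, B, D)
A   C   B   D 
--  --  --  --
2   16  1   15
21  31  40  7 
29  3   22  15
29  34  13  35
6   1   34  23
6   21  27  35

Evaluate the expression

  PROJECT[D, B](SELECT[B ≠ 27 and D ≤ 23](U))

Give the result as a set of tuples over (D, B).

σ[B ≠ 27 and D ≤ 23]: keep tuples satisfying B ≠ 27 and D ≤ 23 → {(2, 16, 1, 15), (21, 31, 40, 7), (29, 3, 22, 15), (6, 1, 34, 23)}
Projecting to D, B: {(15, 1), (15, 22), (23, 34), (7, 40)}

{(15, 1), (15, 22), (23, 34), (7, 40)}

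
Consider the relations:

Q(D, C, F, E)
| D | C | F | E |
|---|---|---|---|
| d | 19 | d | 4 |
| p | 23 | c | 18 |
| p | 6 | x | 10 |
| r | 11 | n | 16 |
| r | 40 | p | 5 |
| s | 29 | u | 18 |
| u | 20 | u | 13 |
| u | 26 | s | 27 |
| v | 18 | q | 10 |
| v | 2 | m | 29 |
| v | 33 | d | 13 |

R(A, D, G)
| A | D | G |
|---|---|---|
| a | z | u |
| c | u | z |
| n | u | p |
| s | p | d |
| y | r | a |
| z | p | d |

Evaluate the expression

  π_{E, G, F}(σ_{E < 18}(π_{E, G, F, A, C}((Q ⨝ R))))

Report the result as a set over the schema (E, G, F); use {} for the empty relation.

Natural join on D: {(p, 23, c, 18, s, d), (p, 23, c, 18, z, d), (p, 6, x, 10, s, d), (p, 6, x, 10, z, d), (r, 11, n, 16, y, a), (r, 40, p, 5, y, a), (u, 20, u, 13, c, z), (u, 20, u, 13, n, p), (u, 26, s, 27, c, z), (u, 26, s, 27, n, p)}
Projecting to E, G, F, A, C: {(10, d, x, s, 6), (10, d, x, z, 6), (13, p, u, n, 20), (13, z, u, c, 20), (16, a, n, y, 11), (18, d, c, s, 23), (18, d, c, z, 23), (27, p, s, n, 26), (27, z, s, c, 26), (5, a, p, y, 40)}
Apply σ_{E < 18}; surviving tuples: {(10, d, x, s, 6), (10, d, x, z, 6), (13, p, u, n, 20), (13, z, u, c, 20), (16, a, n, y, 11), (5, a, p, y, 40)}
Projecting to E, G, F (1 duplicate(s) eliminated): {(10, d, x), (13, p, u), (13, z, u), (16, a, n), (5, a, p)}

{(10, d, x), (13, p, u), (13, z, u), (16, a, n), (5, a, p)}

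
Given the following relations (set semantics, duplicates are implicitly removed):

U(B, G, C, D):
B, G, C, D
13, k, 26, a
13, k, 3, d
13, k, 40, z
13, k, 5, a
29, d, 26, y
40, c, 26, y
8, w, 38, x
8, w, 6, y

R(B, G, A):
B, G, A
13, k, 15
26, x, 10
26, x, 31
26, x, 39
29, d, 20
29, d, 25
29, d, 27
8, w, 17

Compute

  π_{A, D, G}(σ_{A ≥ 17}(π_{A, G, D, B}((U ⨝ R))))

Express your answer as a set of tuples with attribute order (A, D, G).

Natural join on B, G: {(13, k, 26, a, 15), (13, k, 3, d, 15), (13, k, 40, z, 15), (13, k, 5, a, 15), (29, d, 26, y, 20), (29, d, 26, y, 25), (29, d, 26, y, 27), (8, w, 38, x, 17), (8, w, 6, y, 17)}
Keep only column(s) A, G, D, B (1 duplicate(s) eliminated): {(15, k, a, 13), (15, k, d, 13), (15, k, z, 13), (17, w, x, 8), (17, w, y, 8), (20, d, y, 29), (25, d, y, 29), (27, d, y, 29)}
σ[A ≥ 17]: keep tuples satisfying A ≥ 17 → {(17, w, x, 8), (17, w, y, 8), (20, d, y, 29), (25, d, y, 29), (27, d, y, 29)}
Keep only column(s) A, D, G: {(17, x, w), (17, y, w), (20, y, d), (25, y, d), (27, y, d)}

{(17, x, w), (17, y, w), (20, y, d), (25, y, d), (27, y, d)}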